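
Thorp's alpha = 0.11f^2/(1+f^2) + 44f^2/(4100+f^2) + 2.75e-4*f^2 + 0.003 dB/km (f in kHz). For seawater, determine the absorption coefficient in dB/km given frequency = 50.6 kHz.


17.731 dB/km


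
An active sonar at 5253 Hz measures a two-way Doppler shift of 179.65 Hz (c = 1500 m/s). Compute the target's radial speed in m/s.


From fd = 2*f*v/c, v = c*fd/(2*f) = 1500 * 179.65 / (2*5253) = 25.65

25.65 m/s


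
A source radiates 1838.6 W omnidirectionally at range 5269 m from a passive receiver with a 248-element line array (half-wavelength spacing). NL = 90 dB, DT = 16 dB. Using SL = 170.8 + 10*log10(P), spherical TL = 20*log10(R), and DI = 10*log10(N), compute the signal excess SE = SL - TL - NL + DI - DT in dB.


Step 1: SL = 170.8 + 10*log10(1838.6) = 203.44 dB
Step 2: TL = 20*log10(5269) = 74.43 dB
Step 3: DI = 10*log10(248) = 23.94 dB
Step 4: SE = SL - TL - NL + DI - DT = 203.44 - 74.43 - 90 + 23.94 - 16 = 46.95

46.95 dB


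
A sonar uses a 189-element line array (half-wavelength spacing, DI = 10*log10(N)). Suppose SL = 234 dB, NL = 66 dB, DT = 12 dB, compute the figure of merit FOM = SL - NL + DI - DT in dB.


178.76 dB


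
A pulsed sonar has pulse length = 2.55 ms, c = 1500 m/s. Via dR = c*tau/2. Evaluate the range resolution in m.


dR = c*tau/2 = 1500 * 2.55e-3 / 2 = 1.9125

1.9125 m


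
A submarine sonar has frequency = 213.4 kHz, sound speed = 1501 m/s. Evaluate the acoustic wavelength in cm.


lambda = c/f = 1501 / 213400 = 0.007 m = 0.7 cm

0.7 cm


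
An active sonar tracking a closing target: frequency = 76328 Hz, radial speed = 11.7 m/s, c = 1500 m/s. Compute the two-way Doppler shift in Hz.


1190.72 Hz


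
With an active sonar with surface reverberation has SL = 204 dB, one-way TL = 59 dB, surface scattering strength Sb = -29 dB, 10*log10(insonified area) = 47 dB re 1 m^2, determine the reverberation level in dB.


104 dB


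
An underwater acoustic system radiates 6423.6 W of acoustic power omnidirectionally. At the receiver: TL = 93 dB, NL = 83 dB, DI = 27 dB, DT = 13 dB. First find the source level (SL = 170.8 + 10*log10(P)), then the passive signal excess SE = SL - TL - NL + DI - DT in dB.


Step 1: SL = 170.8 + 10*log10(6423.6) = 208.88 dB
Step 2: SE = SL - TL - NL + DI - DT = 208.88 - 93 - 83 + 27 - 13 = 46.88

46.88 dB


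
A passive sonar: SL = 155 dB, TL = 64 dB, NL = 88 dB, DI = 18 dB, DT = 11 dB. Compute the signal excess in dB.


SE = SL - TL - NL + DI - DT = 155 - 64 - 88 + 18 - 11 = 10

10 dB


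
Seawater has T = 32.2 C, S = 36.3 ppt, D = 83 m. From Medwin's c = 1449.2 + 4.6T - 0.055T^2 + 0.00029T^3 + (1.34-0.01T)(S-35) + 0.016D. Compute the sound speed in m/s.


c = 1449.2 + 4.6*32.2 - 0.055*32.2^2 + 0.00029*32.2^3 + (1.34 - 0.01*32.2)*(36.3 - 35) + 0.016*83 = 1552.63

1552.63 m/s


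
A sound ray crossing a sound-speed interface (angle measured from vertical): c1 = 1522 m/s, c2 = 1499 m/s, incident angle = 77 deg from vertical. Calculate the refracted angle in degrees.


sin(theta2) = (c2/c1)*sin(theta1) = (1499/1522)*sin(77 deg) = 0.95965
theta2 = arcsin(0.95965) = 73.67

73.67 deg


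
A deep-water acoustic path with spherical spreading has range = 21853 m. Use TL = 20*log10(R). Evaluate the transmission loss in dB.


TL = 20*log10(21853) = 86.79

86.79 dB


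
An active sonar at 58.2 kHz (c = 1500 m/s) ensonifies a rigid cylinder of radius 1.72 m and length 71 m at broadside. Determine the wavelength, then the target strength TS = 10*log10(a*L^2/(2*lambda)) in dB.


Step 1: lambda = c/f = 1500/58200 = 0.02577 m
Step 2: TS = 10*log10(a*L^2/(2*lambda)) = 10*log10(1.72*71^2/(2*0.02577)) = 52.26

52.26 dB


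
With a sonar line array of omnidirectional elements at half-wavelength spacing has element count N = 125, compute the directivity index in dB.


DI = 10*log10(125) = 20.97

20.97 dB


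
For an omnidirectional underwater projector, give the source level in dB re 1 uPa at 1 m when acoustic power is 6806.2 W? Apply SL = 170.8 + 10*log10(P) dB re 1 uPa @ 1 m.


SL = 170.8 + 10*log10(6806.2) = 170.8 + 38.33 = 209.13

209.13 dB


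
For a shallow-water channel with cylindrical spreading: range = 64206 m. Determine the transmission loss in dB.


TL = 10*log10(64206) = 48.08

48.08 dB


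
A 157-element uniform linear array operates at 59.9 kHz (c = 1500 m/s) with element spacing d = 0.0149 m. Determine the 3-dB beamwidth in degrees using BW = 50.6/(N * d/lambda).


Step 1: lambda = 1500/59900 = 0.02504 m
Step 2: d/lambda = 0.0149/0.02504 = 0.595
Step 3: BW = 50.6/(N * d/lambda) = 50.6/(157 * 0.595) = 0.54

0.54 deg


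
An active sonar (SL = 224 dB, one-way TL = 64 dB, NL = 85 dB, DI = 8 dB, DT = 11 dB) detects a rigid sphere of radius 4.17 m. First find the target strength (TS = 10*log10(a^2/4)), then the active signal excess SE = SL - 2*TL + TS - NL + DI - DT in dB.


Step 1: TS = 10*log10(4.17^2/4) = 6.38 dB
Step 2: SE = SL - 2*TL + TS - NL + DI - DT = 224 - 2*64 + (6.38) - 85 + 8 - 11 = 14.38

14.38 dB


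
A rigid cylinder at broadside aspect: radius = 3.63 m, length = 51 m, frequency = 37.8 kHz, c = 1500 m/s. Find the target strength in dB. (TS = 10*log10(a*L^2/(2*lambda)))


lambda = 1500/37800 = 0.03968 m
TS = 10*log10(3.63*51^2/(2*0.03968)) = 50.75

50.75 dB


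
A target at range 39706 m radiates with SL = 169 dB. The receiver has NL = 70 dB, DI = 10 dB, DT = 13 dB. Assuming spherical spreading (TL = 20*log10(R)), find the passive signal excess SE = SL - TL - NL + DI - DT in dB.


Step 1: TL = 20*log10(39706) = 91.98 dB
Step 2: SE = 169 - 91.98 - 70 + 10 - 13 = 4.02

4.02 dB


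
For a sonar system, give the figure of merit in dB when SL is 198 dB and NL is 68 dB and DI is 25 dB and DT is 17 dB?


138 dB


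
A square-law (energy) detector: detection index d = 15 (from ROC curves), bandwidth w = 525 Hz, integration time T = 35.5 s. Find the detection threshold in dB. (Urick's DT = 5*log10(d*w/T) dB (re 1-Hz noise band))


DT = 5*log10(d*w/T) = 5*log10(15 * 525 / 35.5) = 5*log10(221.83) = 11.73

11.73 dB


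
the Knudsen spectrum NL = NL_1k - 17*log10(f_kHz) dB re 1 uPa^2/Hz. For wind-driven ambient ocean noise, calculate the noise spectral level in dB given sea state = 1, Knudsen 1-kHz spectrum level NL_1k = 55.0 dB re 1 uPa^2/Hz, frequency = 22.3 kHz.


NL = NL_1k - 17*log10(f_kHz) = 55.0 - 17*log10(22.3) = 55.0 - (22.92) = 32.08

32.08 dB


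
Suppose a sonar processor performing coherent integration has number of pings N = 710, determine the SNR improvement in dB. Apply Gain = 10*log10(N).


Gain = 10*log10(710) = 28.51

28.51 dB


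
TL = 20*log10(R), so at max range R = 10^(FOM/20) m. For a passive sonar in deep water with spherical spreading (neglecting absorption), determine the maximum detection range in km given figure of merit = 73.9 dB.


4.95 km


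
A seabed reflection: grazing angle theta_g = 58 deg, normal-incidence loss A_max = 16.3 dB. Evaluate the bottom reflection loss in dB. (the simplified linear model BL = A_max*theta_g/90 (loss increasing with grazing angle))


BL = A_max * theta_g / 90 = 16.3 * 58 / 90 = 10.5

10.5 dB


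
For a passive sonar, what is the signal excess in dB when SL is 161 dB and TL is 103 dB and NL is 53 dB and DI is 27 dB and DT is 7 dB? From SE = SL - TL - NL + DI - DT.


SE = SL - TL - NL + DI - DT = 161 - 103 - 53 + 27 - 7 = 25

25 dB


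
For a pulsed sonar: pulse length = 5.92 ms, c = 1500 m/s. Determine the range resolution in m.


dR = c*tau/2 = 1500 * 5.92e-3 / 2 = 4.44

4.44 m


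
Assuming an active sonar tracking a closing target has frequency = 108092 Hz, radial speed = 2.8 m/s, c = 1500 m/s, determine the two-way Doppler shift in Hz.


fd = 2*f*v/c = 2 * 108092 * 2.8 / 1500 = 403.54

403.54 Hz


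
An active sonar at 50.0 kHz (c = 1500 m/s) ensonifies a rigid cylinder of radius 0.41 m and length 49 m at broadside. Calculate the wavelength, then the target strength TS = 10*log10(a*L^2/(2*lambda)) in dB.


Step 1: lambda = c/f = 1500/50000 = 0.03 m
Step 2: TS = 10*log10(a*L^2/(2*lambda)) = 10*log10(0.41*49^2/(2*0.03)) = 42.15

42.15 dB


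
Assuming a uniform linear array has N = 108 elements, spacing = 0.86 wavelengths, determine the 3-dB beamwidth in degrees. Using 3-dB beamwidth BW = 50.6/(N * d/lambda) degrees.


BW = 50.6 / (108 * 0.86) = 50.6 / 92.88 = 0.54

0.54 deg


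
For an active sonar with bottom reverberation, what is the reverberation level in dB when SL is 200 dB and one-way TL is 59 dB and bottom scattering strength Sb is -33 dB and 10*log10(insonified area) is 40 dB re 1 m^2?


89 dB


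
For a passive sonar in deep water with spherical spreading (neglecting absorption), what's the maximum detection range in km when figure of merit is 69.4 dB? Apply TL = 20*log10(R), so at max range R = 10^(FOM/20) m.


At max range FOM = TL, so 20*log10(R) = 69.4
R = 10^(69.4/20) = 2951.21 m = 2.95 km

2.95 km


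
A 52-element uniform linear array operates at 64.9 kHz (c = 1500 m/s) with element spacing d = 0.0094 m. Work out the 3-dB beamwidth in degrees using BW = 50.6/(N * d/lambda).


Step 1: lambda = 1500/64900 = 0.02311 m
Step 2: d/lambda = 0.0094/0.02311 = 0.4068
Step 3: BW = 50.6/(N * d/lambda) = 50.6/(52 * 0.4068) = 2.39

2.39 deg


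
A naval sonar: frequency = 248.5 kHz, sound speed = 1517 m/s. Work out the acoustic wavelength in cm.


0.61 cm


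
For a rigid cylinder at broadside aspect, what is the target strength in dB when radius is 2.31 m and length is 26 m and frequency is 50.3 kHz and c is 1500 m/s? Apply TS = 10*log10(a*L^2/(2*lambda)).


lambda = 1500/50300 = 0.02982 m
TS = 10*log10(2.31*26^2/(2*0.02982)) = 44.18

44.18 dB


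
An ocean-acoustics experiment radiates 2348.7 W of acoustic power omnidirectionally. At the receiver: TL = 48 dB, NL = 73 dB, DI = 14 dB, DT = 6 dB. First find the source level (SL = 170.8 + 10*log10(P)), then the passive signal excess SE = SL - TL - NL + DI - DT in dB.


Step 1: SL = 170.8 + 10*log10(2348.7) = 204.51 dB
Step 2: SE = SL - TL - NL + DI - DT = 204.51 - 48 - 73 + 14 - 6 = 91.51

91.51 dB


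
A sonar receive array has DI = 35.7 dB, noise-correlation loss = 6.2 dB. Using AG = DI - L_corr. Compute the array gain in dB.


AG = DI - L_corr = 35.7 - 6.2 = 29.5

29.5 dB


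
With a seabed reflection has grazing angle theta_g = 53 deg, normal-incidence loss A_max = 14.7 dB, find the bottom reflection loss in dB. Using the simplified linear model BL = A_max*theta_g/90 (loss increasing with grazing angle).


8.66 dB


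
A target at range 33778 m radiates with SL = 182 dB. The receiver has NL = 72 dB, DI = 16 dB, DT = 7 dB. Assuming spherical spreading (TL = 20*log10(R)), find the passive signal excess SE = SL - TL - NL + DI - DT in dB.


28.43 dB


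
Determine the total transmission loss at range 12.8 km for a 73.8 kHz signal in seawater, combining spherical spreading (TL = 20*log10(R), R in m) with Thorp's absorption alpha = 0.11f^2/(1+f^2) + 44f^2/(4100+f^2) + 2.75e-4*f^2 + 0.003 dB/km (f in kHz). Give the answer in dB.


Step 1 (Thorp): alpha = 0.11*5446.44/(1+5446.44) + 44*5446.44/(4100+5446.44) + 2.75e-4*5446.44 + 0.003 = 26.7137 dB/km
Step 2: TL_spread = 20*log10(12800) = 82.14 dB
Step 3: TL_abs = alpha*R = 26.7137 * 12.8 = 341.94 dB
Step 4: TL_total = 82.14 + 341.94 = 424.08

424.08 dB


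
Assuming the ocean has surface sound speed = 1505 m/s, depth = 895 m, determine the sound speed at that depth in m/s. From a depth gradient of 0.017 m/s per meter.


c = 1505 + 0.017 * 895 = 1520.215

1520.215 m/s


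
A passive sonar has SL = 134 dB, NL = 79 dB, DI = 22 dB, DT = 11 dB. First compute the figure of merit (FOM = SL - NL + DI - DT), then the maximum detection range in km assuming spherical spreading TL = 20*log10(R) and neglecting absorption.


Step 1: FOM = SL - NL + DI - DT = 134 - 79 + 22 - 11 = 66 dB
Step 2: at max range FOM = TL = 20*log10(R), so R = 10^(66/20) = 1995.26 m = 2.0 km

2.0 km


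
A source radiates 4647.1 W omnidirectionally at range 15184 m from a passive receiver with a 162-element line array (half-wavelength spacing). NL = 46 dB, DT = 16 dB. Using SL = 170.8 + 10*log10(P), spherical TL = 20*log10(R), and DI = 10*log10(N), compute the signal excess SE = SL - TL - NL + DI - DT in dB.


83.94 dB


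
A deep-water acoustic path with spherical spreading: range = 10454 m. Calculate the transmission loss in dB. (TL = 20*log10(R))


80.39 dB


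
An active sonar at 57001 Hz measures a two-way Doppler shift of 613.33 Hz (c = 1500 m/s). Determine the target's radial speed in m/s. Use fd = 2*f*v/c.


8.07 m/s


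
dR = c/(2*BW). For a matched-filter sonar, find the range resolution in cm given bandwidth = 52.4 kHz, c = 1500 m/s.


1.43 cm


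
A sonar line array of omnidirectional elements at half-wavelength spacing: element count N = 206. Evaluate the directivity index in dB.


23.14 dB


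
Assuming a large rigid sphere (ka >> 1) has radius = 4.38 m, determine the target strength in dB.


TS = 10*log10(4.38^2 / 4) = 10*log10(4.7961) = 6.81

6.81 dB


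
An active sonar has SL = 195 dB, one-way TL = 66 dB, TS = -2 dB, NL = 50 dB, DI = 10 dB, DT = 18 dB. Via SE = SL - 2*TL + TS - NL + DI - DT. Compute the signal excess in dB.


SE = SL - 2*TL + TS - NL + DI - DT = 195 - 2*66 + (-2) - 50 + 10 - 18 = 3

3 dB


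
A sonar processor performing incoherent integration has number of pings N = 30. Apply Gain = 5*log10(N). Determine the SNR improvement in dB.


Gain = 5*log10(30) = 7.39

7.39 dB


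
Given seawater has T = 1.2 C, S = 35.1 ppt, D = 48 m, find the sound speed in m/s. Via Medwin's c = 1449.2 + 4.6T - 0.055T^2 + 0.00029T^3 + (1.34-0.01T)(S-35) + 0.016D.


c = 1449.2 + 4.6*1.2 - 0.055*1.2^2 + 0.00029*1.2^3 + (1.34 - 0.01*1.2)*(35.1 - 35) + 0.016*48 = 1455.54

1455.54 m/s


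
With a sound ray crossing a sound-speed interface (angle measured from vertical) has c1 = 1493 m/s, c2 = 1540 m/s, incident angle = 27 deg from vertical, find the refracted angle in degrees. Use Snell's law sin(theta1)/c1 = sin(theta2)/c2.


sin(theta2) = (c2/c1)*sin(theta1) = (1540/1493)*sin(27 deg) = 0.46828
theta2 = arcsin(0.46828) = 27.92

27.92 deg


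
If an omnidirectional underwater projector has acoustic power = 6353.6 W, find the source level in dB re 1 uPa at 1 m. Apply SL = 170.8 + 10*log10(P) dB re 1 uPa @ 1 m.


SL = 170.8 + 10*log10(6353.6) = 170.8 + 38.03 = 208.83

208.83 dB


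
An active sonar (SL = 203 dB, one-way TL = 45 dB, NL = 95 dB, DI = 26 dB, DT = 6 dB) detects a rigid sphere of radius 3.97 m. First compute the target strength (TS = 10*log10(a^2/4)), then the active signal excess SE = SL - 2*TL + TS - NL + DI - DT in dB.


Step 1: TS = 10*log10(3.97^2/4) = 5.96 dB
Step 2: SE = SL - 2*TL + TS - NL + DI - DT = 203 - 2*45 + (5.96) - 95 + 26 - 6 = 43.96

43.96 dB


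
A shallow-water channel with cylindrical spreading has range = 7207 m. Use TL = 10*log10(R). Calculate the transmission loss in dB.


38.58 dB


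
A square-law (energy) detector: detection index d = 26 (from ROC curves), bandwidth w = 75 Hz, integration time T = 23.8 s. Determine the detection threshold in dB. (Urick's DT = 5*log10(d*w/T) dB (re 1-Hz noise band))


DT = 5*log10(d*w/T) = 5*log10(26 * 75 / 23.8) = 5*log10(81.93) = 9.57

9.57 dB


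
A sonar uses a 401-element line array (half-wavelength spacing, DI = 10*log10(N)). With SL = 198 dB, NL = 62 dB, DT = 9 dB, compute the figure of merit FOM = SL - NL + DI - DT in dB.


Step 1: DI = 10*log10(401) = 26.03 dB
Step 2: FOM = SL - NL + DI - DT = 198 - 62 + 26.03 - 9 = 153.03

153.03 dB


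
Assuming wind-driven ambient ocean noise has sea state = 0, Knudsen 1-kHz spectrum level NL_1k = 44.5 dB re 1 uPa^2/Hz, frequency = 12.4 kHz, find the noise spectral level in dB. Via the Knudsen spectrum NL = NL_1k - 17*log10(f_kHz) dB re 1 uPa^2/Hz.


NL = NL_1k - 17*log10(f_kHz) = 44.5 - 17*log10(12.4) = 44.5 - (18.59) = 25.91

25.91 dB


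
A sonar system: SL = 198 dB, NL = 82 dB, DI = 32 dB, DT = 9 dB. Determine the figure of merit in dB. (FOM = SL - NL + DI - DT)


139 dB


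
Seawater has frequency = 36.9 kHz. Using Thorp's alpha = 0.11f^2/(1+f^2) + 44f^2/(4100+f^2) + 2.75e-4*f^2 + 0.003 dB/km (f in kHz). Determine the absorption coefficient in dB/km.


11.457 dB/km


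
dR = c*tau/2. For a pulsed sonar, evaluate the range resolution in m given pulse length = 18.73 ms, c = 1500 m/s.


dR = c*tau/2 = 1500 * 18.73e-3 / 2 = 14.0475

14.0475 m


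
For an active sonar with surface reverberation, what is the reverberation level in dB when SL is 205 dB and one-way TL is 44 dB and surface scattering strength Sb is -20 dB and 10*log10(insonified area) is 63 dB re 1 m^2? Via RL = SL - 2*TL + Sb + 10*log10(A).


RL = SL - 2*TL + Sb + 10*log10(A) = 205 - 2*44 + (-20) + 63 = 160

160 dB


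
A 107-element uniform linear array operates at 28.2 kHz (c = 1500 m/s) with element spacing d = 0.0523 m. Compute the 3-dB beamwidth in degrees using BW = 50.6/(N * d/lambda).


Step 1: lambda = 1500/28200 = 0.05319 m
Step 2: d/lambda = 0.0523/0.05319 = 0.9833
Step 3: BW = 50.6/(N * d/lambda) = 50.6/(107 * 0.9833) = 0.48

0.48 deg


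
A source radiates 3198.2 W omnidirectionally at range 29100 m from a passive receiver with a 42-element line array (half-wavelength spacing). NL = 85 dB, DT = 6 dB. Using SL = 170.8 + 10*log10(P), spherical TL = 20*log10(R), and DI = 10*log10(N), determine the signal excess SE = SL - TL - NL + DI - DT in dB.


41.8 dB


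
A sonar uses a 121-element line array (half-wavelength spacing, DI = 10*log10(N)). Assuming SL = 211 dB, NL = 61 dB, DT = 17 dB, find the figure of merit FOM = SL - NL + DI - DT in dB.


153.83 dB


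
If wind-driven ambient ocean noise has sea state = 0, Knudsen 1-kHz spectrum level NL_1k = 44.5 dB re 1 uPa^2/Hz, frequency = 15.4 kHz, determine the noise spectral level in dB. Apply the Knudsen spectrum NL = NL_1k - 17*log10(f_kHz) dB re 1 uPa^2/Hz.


NL = NL_1k - 17*log10(f_kHz) = 44.5 - 17*log10(15.4) = 44.5 - (20.19) = 24.31

24.31 dB


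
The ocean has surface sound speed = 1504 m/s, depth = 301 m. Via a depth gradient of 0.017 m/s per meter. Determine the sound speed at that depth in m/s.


1509.117 m/s


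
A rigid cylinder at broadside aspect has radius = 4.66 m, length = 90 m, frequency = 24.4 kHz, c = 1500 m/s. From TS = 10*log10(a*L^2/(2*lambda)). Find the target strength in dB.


lambda = 1500/24400 = 0.06148 m
TS = 10*log10(4.66*90^2/(2*0.06148)) = 54.87

54.87 dB


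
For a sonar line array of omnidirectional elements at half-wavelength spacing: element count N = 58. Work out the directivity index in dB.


DI = 10*log10(58) = 17.63

17.63 dB


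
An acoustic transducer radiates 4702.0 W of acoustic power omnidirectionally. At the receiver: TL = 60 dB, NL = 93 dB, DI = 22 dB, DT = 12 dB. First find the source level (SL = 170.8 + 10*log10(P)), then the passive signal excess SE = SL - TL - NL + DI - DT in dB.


Step 1: SL = 170.8 + 10*log10(4702.0) = 207.52 dB
Step 2: SE = SL - TL - NL + DI - DT = 207.52 - 60 - 93 + 22 - 12 = 64.52

64.52 dB


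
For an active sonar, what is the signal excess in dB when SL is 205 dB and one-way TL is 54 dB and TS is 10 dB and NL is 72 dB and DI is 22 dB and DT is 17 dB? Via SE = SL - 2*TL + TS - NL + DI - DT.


SE = SL - 2*TL + TS - NL + DI - DT = 205 - 2*54 + (10) - 72 + 22 - 17 = 40

40 dB


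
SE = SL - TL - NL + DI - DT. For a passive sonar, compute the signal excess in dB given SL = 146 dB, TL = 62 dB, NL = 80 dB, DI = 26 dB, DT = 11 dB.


SE = SL - TL - NL + DI - DT = 146 - 62 - 80 + 26 - 11 = 19

19 dB


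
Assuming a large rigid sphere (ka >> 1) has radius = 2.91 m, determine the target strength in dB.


TS = 10*log10(2.91^2 / 4) = 10*log10(2.117025) = 3.26

3.26 dB


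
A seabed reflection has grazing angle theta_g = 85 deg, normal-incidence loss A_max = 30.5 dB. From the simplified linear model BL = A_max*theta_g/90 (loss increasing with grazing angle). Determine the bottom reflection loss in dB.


BL = A_max * theta_g / 90 = 30.5 * 85 / 90 = 28.81

28.81 dB


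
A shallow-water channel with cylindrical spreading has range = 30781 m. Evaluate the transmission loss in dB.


44.88 dB


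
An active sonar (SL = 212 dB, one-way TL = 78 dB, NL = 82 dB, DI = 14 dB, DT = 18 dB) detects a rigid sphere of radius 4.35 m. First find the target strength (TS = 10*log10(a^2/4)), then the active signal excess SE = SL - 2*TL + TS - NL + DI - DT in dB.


Step 1: TS = 10*log10(4.35^2/4) = 6.75 dB
Step 2: SE = SL - 2*TL + TS - NL + DI - DT = 212 - 2*78 + (6.75) - 82 + 14 - 18 = -23.25

-23.25 dB


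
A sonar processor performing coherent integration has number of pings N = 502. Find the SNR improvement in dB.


Gain = 10*log10(502) = 27.01

27.01 dB


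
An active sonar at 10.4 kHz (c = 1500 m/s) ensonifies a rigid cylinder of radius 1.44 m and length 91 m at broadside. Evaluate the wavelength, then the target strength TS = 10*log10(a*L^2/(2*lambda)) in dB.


Step 1: lambda = c/f = 1500/10400 = 0.14423 m
Step 2: TS = 10*log10(a*L^2/(2*lambda)) = 10*log10(1.44*91^2/(2*0.14423)) = 46.16

46.16 dB


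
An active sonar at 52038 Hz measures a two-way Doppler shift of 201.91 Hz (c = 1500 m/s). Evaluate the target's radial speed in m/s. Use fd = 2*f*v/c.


From fd = 2*f*v/c, v = c*fd/(2*f) = 1500 * 201.91 / (2*52038) = 2.91

2.91 m/s


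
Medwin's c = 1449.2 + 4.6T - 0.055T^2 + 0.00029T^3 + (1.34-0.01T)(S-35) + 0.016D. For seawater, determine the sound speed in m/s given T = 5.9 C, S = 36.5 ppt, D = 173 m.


c = 1449.2 + 4.6*5.9 - 0.055*5.9^2 + 0.00029*5.9^3 + (1.34 - 0.01*5.9)*(36.5 - 35) + 0.016*173 = 1479.17

1479.17 m/s


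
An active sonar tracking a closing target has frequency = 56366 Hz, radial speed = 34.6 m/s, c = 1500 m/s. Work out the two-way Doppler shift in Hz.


fd = 2*f*v/c = 2 * 56366 * 34.6 / 1500 = 2600.35

2600.35 Hz


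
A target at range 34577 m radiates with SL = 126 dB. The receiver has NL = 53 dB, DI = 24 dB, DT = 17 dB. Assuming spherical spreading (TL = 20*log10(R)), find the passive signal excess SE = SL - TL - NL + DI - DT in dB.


-10.78 dB


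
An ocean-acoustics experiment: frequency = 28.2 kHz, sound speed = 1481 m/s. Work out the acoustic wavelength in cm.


lambda = c/f = 1481 / 28200 = 0.0525 m = 5.25 cm

5.25 cm


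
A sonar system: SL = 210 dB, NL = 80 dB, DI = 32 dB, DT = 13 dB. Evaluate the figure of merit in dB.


149 dB


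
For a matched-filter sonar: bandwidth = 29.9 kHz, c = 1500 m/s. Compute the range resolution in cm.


dR = c/(2*BW) = 1500 / (2 * 29.9e3) = 0.0251 m = 2.51 cm

2.51 cm


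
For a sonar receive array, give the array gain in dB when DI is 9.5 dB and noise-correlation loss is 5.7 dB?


AG = DI - L_corr = 9.5 - 5.7 = 3.8

3.8 dB


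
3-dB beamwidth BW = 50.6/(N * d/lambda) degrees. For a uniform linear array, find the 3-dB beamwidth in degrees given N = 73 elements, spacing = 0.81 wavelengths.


BW = 50.6 / (73 * 0.81) = 50.6 / 59.13 = 0.86

0.86 deg


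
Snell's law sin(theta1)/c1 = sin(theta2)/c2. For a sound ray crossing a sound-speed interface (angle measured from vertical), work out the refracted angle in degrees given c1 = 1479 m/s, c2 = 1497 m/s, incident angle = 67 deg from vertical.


68.7 deg


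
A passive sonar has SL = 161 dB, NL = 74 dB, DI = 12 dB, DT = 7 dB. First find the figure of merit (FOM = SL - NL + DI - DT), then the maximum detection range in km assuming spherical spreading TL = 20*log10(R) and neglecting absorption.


Step 1: FOM = SL - NL + DI - DT = 161 - 74 + 12 - 7 = 92 dB
Step 2: at max range FOM = TL = 20*log10(R), so R = 10^(92/20) = 39810.72 m = 39.81 km

39.81 km


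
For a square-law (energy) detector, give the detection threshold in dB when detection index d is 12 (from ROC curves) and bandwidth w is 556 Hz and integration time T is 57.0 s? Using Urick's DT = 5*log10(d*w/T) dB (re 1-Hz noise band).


DT = 5*log10(d*w/T) = 5*log10(12 * 556 / 57.0) = 5*log10(117.05) = 10.34

10.34 dB


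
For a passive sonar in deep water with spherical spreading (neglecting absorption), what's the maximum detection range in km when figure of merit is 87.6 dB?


At max range FOM = TL, so 20*log10(R) = 87.6
R = 10^(87.6/20) = 23988.33 m = 23.99 km

23.99 km


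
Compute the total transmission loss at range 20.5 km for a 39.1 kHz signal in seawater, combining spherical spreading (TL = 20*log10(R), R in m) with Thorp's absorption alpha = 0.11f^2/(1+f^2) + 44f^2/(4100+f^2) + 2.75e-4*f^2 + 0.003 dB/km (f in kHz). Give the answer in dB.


342.16 dB


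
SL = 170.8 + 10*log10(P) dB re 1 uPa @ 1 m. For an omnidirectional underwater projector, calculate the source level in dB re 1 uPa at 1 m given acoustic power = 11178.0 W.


211.28 dB


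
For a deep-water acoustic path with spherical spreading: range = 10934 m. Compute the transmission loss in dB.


80.78 dB


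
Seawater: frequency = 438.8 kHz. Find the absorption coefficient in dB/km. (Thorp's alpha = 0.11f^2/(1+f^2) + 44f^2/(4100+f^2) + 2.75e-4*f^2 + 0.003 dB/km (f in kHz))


f^2 = 192545.44
alpha = 0.11*192545.44/(1+192545.44) + 44*192545.44/(4100+192545.44) + 2.75e-4*192545.44 + 0.003 = 96.146

96.146 dB/km


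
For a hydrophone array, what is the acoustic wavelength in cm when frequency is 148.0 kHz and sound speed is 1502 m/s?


lambda = c/f = 1502 / 148000 = 0.0101 m = 1.01 cm

1.01 cm


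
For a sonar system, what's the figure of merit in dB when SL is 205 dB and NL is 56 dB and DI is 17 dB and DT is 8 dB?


FOM = SL - NL + DI - DT = 205 - 56 + 17 - 8 = 158

158 dB


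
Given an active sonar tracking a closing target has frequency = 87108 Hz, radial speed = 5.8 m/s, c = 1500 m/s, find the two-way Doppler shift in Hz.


fd = 2*f*v/c = 2 * 87108 * 5.8 / 1500 = 673.64

673.64 Hz


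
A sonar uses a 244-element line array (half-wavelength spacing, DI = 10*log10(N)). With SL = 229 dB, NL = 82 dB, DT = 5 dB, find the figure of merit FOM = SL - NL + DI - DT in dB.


165.87 dB


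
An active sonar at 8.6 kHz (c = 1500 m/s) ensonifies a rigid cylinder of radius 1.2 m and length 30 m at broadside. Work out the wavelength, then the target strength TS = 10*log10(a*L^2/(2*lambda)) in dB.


Step 1: lambda = c/f = 1500/8600 = 0.17442 m
Step 2: TS = 10*log10(a*L^2/(2*lambda)) = 10*log10(1.2*30^2/(2*0.17442)) = 34.91

34.91 dB


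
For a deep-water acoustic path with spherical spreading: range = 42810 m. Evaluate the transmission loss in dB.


TL = 20*log10(42810) = 92.63

92.63 dB


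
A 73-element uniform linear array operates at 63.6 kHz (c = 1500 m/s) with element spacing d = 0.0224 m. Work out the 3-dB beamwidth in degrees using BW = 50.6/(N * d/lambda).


Step 1: lambda = 1500/63600 = 0.02358 m
Step 2: d/lambda = 0.0224/0.02358 = 0.95
Step 3: BW = 50.6/(N * d/lambda) = 50.6/(73 * 0.95) = 0.73

0.73 deg


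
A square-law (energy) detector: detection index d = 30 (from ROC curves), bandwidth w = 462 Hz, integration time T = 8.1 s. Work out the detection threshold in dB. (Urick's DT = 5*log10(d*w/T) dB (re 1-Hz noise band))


DT = 5*log10(d*w/T) = 5*log10(30 * 462 / 8.1) = 5*log10(1711.11) = 16.17

16.17 dB


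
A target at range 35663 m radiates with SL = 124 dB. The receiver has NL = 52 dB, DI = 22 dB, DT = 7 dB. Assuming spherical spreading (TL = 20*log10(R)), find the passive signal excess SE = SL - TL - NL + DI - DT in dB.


-4.04 dB


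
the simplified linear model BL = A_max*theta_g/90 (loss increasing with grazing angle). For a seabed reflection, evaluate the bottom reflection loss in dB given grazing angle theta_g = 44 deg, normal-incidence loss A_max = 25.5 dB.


BL = A_max * theta_g / 90 = 25.5 * 44 / 90 = 12.47

12.47 dB


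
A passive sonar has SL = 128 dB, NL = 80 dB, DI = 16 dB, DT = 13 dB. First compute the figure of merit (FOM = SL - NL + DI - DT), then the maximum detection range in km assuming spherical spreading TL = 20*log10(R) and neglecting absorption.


Step 1: FOM = SL - NL + DI - DT = 128 - 80 + 16 - 13 = 51 dB
Step 2: at max range FOM = TL = 20*log10(R), so R = 10^(51/20) = 354.81 m = 0.35 km

0.35 km


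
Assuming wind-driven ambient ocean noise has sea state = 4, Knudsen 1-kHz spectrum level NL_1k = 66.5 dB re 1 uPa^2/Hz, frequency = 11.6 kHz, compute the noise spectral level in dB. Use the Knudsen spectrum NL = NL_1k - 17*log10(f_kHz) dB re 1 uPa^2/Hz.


NL = NL_1k - 17*log10(f_kHz) = 66.5 - 17*log10(11.6) = 66.5 - (18.1) = 48.4

48.4 dB


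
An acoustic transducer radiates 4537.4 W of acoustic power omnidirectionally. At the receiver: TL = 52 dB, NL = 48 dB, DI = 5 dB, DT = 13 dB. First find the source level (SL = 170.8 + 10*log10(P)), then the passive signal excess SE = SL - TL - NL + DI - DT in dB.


Step 1: SL = 170.8 + 10*log10(4537.4) = 207.37 dB
Step 2: SE = SL - TL - NL + DI - DT = 207.37 - 52 - 48 + 5 - 13 = 99.37

99.37 dB


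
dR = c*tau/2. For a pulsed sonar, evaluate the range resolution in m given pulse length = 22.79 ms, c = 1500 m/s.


17.0925 m


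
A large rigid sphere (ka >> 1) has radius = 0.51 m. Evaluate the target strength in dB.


TS = 10*log10(0.51^2 / 4) = 10*log10(0.065025) = -11.87

-11.87 dB


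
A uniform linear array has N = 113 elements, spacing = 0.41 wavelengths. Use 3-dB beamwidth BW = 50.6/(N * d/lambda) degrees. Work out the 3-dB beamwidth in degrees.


BW = 50.6 / (113 * 0.41) = 50.6 / 46.33 = 1.09

1.09 deg


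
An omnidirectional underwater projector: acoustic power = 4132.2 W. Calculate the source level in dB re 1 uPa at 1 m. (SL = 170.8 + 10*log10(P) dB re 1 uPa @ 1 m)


206.96 dB


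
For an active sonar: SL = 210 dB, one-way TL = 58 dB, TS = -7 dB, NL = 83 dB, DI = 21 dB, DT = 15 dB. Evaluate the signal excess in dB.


SE = SL - 2*TL + TS - NL + DI - DT = 210 - 2*58 + (-7) - 83 + 21 - 15 = 10

10 dB


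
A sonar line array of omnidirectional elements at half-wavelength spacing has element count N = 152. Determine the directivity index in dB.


21.82 dB


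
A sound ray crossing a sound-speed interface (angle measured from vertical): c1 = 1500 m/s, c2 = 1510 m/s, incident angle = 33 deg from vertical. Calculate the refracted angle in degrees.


sin(theta2) = (c2/c1)*sin(theta1) = (1510/1500)*sin(33 deg) = 0.54827
theta2 = arcsin(0.54827) = 33.25

33.25 deg


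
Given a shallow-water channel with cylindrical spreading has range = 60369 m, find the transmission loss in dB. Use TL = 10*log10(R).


47.81 dB


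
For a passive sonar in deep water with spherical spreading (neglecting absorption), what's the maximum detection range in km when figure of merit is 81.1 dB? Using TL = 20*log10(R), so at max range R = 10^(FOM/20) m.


At max range FOM = TL, so 20*log10(R) = 81.1
R = 10^(81.1/20) = 11350.11 m = 11.35 km

11.35 km


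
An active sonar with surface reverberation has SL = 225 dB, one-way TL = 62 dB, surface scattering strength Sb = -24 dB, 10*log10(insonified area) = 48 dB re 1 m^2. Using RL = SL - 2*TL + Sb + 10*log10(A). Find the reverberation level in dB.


125 dB


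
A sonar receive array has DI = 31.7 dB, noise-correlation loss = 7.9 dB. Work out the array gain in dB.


AG = DI - L_corr = 31.7 - 7.9 = 23.8

23.8 dB


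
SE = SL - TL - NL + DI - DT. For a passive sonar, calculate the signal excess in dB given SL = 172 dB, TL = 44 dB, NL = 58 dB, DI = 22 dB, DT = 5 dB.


87 dB


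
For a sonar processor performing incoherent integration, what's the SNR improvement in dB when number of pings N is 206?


11.57 dB


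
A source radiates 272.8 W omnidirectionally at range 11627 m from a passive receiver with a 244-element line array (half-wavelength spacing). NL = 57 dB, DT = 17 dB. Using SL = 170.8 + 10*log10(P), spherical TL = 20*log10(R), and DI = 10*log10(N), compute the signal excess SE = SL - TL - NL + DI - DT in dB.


Step 1: SL = 170.8 + 10*log10(272.8) = 195.16 dB
Step 2: TL = 20*log10(11627) = 81.31 dB
Step 3: DI = 10*log10(244) = 23.87 dB
Step 4: SE = SL - TL - NL + DI - DT = 195.16 - 81.31 - 57 + 23.87 - 17 = 63.72

63.72 dB


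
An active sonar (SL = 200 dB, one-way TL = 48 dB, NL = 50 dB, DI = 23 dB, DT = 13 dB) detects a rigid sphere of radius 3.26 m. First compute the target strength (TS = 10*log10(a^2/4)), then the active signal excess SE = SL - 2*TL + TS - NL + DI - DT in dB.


Step 1: TS = 10*log10(3.26^2/4) = 4.24 dB
Step 2: SE = SL - 2*TL + TS - NL + DI - DT = 200 - 2*48 + (4.24) - 50 + 23 - 13 = 68.24

68.24 dB


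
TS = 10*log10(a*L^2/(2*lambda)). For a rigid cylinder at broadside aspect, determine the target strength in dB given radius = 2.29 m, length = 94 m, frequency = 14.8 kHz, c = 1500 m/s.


lambda = 1500/14800 = 0.10135 m
TS = 10*log10(2.29*94^2/(2*0.10135)) = 49.99

49.99 dB


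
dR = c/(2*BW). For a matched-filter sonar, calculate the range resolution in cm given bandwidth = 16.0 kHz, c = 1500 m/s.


4.69 cm


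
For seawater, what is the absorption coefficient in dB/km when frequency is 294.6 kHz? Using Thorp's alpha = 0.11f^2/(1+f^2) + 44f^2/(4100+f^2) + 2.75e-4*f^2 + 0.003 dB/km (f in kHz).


f^2 = 86789.16
alpha = 0.11*86789.16/(1+86789.16) + 44*86789.16/(4100+86789.16) + 2.75e-4*86789.16 + 0.003 = 65.995

65.995 dB/km


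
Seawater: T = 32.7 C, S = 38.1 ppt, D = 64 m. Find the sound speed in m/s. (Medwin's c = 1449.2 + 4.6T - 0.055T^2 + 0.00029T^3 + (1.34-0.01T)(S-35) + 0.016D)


c = 1449.2 + 4.6*32.7 - 0.055*32.7^2 + 0.00029*32.7^3 + (1.34 - 0.01*32.7)*(38.1 - 35) + 0.016*64 = 1555.11

1555.11 m/s


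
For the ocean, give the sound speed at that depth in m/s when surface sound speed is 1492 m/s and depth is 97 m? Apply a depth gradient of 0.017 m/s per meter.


c = 1492 + 0.017 * 97 = 1493.649

1493.649 m/s


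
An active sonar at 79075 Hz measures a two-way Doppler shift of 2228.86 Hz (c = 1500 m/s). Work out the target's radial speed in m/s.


From fd = 2*f*v/c, v = c*fd/(2*f) = 1500 * 2228.86 / (2*79075) = 21.14

21.14 m/s


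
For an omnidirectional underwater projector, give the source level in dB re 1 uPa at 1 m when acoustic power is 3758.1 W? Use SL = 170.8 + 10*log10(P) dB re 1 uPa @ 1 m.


206.55 dB


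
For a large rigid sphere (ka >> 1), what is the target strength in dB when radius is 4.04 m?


6.11 dB


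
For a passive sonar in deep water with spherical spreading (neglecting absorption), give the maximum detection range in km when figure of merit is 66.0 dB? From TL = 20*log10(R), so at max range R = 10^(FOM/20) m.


At max range FOM = TL, so 20*log10(R) = 66.0
R = 10^(66.0/20) = 1995.26 m = 2.0 km

2.0 km


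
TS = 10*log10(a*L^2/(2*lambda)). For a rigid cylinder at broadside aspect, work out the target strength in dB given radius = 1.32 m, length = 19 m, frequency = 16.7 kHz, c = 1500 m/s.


lambda = 1500/16700 = 0.08982 m
TS = 10*log10(1.32*19^2/(2*0.08982)) = 34.24

34.24 dB


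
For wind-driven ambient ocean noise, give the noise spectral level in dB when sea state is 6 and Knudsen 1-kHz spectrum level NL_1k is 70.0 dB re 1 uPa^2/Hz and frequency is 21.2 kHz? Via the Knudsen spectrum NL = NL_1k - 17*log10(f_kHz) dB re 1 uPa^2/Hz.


NL = NL_1k - 17*log10(f_kHz) = 70.0 - 17*log10(21.2) = 70.0 - (22.55) = 47.45

47.45 dB


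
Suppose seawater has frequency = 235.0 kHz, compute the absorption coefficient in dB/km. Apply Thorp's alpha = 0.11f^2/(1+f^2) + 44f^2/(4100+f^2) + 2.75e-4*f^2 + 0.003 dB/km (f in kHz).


f^2 = 55225.0
alpha = 0.11*55225.0/(1+55225.0) + 44*55225.0/(4100+55225.0) + 2.75e-4*55225.0 + 0.003 = 56.259

56.259 dB/km


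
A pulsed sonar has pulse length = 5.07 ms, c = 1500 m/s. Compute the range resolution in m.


3.8025 m


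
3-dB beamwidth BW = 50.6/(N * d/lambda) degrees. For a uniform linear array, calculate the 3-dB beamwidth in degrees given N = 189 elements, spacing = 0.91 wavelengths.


0.29 deg


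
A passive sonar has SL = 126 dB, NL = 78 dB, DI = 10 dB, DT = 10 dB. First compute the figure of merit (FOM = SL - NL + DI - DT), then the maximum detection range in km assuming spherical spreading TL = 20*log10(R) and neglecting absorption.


Step 1: FOM = SL - NL + DI - DT = 126 - 78 + 10 - 10 = 48 dB
Step 2: at max range FOM = TL = 20*log10(R), so R = 10^(48/20) = 251.19 m = 0.25 km

0.25 km


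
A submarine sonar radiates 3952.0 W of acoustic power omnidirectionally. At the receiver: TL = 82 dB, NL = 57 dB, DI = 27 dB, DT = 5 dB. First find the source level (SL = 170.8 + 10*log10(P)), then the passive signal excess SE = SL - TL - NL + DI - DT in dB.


Step 1: SL = 170.8 + 10*log10(3952.0) = 206.77 dB
Step 2: SE = SL - TL - NL + DI - DT = 206.77 - 82 - 57 + 27 - 5 = 89.77

89.77 dB


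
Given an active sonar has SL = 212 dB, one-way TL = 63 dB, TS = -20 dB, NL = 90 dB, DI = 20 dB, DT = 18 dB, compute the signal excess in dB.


SE = SL - 2*TL + TS - NL + DI - DT = 212 - 2*63 + (-20) - 90 + 20 - 18 = -22

-22 dB


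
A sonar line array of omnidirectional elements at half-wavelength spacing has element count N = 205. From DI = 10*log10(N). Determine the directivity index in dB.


DI = 10*log10(205) = 23.12

23.12 dB


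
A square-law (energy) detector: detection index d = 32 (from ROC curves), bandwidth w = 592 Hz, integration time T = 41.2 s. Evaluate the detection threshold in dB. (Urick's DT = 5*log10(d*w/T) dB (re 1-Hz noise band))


DT = 5*log10(d*w/T) = 5*log10(32 * 592 / 41.2) = 5*log10(459.81) = 13.31

13.31 dB


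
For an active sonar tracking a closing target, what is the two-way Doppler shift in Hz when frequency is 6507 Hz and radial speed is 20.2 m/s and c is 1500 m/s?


fd = 2*f*v/c = 2 * 6507 * 20.2 / 1500 = 175.26

175.26 Hz


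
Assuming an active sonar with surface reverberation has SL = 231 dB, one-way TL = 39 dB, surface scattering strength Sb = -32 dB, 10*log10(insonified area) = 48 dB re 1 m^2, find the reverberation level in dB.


169 dB


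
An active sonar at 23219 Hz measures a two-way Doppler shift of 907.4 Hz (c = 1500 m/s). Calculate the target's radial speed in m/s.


From fd = 2*f*v/c, v = c*fd/(2*f) = 1500 * 907.4 / (2*23219) = 29.31

29.31 m/s


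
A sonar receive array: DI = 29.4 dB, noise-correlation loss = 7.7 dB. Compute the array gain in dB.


AG = DI - L_corr = 29.4 - 7.7 = 21.7

21.7 dB


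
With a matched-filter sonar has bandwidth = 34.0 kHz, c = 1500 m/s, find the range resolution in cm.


2.21 cm


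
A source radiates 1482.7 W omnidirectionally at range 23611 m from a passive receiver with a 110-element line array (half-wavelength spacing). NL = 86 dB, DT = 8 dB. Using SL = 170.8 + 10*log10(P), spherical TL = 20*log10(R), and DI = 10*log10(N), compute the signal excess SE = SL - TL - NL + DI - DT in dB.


Step 1: SL = 170.8 + 10*log10(1482.7) = 202.51 dB
Step 2: TL = 20*log10(23611) = 87.46 dB
Step 3: DI = 10*log10(110) = 20.41 dB
Step 4: SE = SL - TL - NL + DI - DT = 202.51 - 87.46 - 86 + 20.41 - 8 = 41.46

41.46 dB


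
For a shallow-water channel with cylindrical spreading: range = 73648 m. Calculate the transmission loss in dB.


TL = 10*log10(73648) = 48.67

48.67 dB


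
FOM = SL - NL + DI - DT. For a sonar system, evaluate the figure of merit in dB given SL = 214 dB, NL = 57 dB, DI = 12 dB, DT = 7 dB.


FOM = SL - NL + DI - DT = 214 - 57 + 12 - 7 = 162

162 dB


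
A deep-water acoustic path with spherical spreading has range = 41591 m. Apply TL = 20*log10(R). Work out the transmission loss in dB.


TL = 20*log10(41591) = 92.38

92.38 dB


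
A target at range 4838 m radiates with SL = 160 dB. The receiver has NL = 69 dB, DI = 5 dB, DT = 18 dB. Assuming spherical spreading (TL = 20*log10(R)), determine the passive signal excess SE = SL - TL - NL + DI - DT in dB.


4.31 dB
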